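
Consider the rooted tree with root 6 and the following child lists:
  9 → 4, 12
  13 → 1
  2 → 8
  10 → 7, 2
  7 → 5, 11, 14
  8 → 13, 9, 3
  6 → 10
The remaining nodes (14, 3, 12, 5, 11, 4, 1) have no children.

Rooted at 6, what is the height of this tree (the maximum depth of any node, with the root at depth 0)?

5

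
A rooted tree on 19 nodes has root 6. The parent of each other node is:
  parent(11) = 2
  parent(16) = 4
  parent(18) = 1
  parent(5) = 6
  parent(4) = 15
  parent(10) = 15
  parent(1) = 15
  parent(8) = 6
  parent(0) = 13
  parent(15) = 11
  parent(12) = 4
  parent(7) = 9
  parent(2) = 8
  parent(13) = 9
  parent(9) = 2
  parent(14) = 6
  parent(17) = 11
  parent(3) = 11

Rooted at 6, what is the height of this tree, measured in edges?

The longest root-to-leaf path is 6 – 8 – 2 – 11 – 15 – 4 – 12 (6 edges).

6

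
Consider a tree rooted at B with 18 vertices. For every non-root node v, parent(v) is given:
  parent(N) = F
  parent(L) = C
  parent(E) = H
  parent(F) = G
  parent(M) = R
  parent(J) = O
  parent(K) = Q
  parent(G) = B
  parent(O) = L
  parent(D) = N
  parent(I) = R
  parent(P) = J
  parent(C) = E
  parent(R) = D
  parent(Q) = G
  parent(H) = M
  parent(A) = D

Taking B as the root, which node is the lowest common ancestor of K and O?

Ancestors of K (toward the root): K, Q, G, B.
Ancestors of O: O, L, C, E, H, M, R, D, N, F, G, B.
The deepest node appearing in both lists is G.

G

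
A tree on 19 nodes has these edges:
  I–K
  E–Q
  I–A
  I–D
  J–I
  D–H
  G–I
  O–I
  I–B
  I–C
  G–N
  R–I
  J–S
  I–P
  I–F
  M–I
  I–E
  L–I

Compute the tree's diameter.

BFS from N reaches H last, at distance 4; BFS from H confirms no node is farther.
Path: N–G–I–D–H.

4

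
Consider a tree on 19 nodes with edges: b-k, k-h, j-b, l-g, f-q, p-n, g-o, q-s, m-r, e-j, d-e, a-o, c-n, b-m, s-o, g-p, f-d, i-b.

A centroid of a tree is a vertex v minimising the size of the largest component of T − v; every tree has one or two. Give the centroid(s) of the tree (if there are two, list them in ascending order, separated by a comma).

f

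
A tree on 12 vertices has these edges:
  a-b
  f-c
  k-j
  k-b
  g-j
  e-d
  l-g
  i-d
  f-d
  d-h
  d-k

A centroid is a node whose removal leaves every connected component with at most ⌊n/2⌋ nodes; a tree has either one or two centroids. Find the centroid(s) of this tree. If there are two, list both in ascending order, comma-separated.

d, k

Delete k: the remaining components have sizes 6, 3, 2. Max 6 ≤ 6, so k is a centroid.
d is adjacent to k and is also a centroid (the largest component after removing it is likewise 6).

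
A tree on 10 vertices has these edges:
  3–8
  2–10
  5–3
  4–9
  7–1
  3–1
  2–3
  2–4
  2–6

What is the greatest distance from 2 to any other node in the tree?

3

A farthest node from 2 is 7.
The path 2-3-1-7 has 3 edges.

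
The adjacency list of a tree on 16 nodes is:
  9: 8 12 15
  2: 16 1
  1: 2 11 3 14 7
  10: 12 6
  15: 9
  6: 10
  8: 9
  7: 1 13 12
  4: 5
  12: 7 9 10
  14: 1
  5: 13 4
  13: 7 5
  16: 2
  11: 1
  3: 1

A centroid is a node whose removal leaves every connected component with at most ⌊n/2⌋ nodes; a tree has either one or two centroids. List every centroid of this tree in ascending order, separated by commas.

7

Removing 7 splits the tree into components of sizes 6, 6, 3; the largest is 6 ≤ ⌊16/2⌋ = 8.
No neighbour of 7 does as well, so 7 is the unique centroid.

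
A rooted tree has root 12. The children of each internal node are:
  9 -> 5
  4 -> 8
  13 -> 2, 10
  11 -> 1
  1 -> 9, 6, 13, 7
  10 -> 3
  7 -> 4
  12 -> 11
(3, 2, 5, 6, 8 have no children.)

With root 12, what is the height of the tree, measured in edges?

5

A deepest node is 8, reached by 12–11–1–7–4–8.
That path has 5 edges, so the height is 5.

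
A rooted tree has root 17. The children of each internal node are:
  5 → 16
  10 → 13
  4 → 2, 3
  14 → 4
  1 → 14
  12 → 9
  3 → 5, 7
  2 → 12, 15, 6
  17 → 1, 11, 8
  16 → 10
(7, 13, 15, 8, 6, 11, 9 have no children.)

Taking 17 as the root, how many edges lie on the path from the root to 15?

5

Path from 17 to 15: 17 – 1 – 14 – 4 – 2 – 15, which has 5 edges.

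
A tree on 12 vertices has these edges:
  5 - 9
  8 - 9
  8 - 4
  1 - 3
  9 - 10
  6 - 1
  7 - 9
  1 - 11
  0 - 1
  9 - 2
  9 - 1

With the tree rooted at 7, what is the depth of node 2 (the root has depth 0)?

2

Path from 7 to 2: 7–9–2, which has 2 edges.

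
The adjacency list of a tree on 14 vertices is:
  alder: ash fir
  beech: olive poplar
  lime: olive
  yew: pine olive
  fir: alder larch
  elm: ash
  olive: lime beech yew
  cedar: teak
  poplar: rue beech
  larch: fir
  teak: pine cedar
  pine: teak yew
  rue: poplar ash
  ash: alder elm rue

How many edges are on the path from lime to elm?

lime–olive–beech–poplar–rue–ash–elm: 6 edges.

6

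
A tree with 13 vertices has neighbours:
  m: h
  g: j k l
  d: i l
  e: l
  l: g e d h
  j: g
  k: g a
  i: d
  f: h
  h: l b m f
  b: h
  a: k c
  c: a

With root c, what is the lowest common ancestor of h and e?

h's ancestor chain is h, l, g, k, a, c and e's is e, l, g, k, a, c; they first meet at l.

l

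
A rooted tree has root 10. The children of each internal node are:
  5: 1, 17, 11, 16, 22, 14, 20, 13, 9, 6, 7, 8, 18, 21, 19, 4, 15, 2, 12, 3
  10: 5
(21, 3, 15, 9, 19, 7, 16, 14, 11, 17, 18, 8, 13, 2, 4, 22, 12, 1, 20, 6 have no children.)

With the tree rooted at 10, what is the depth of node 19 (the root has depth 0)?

Climbing from 19 to the root: 19 – 5 – 10. That's 2 steps.

2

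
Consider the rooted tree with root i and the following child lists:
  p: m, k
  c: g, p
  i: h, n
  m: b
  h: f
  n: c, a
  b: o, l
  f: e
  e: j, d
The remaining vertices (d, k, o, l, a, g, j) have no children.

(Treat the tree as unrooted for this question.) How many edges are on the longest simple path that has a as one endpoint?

A farthest node from a is j (d, l, o also at distance 6).
The path a-n-i-h-f-e-j has 6 edges.

6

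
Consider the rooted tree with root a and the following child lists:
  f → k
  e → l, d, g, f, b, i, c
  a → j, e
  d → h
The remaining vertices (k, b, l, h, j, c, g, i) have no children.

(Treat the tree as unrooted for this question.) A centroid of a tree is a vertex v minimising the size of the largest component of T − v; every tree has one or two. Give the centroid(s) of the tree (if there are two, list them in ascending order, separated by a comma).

Delete e: the remaining components have sizes 2, 2, 2, 1, 1, 1, 1, 1. Max 2 ≤ 6, so e is a centroid.
Every other node leaves some component of size > 6, so the centroid is unique.

e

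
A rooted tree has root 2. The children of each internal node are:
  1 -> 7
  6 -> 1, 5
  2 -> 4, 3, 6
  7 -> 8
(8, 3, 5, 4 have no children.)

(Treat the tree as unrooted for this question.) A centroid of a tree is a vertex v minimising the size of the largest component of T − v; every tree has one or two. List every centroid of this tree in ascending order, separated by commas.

If 6 is removed the pieces have sizes 3, 3, 1, all ≤ ⌊8/2⌋ = 4.
No neighbour of 6 does as well, so 6 is the unique centroid.

6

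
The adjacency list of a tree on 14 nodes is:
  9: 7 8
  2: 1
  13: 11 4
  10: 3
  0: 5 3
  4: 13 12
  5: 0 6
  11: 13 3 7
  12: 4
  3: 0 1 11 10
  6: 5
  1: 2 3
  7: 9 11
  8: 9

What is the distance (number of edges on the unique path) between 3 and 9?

The path is 3 - 11 - 7 - 9, which has 3 edges.

3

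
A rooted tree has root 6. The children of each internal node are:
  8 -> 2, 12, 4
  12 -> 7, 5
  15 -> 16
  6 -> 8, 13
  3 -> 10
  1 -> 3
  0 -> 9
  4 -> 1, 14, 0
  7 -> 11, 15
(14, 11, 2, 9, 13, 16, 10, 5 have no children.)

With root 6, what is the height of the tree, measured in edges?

16 sits deepest: 6-8-12-7-15-16 — 5 edges from the root.

5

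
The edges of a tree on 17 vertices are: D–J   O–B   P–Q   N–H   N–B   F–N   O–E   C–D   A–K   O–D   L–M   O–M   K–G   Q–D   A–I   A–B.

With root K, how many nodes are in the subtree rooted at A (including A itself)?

15

A's subtree: {A, B, I, O, N, D, M, E, H, F, Q, C, J, L, P}, size 15.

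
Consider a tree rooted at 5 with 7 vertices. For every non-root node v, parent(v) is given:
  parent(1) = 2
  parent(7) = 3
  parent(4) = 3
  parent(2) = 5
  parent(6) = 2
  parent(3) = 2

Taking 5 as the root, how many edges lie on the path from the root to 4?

3

5–2–3–4 — 3 edges.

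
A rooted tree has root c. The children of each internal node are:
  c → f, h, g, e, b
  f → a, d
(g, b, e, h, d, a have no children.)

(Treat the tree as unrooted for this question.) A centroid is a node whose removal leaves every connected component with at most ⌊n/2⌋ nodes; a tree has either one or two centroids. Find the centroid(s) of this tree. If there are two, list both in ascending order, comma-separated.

c

If c is removed the pieces have sizes 3, 1, 1, 1, 1, all ≤ ⌊8/2⌋ = 4.
Every other node leaves some component of size > 4, so the centroid is unique.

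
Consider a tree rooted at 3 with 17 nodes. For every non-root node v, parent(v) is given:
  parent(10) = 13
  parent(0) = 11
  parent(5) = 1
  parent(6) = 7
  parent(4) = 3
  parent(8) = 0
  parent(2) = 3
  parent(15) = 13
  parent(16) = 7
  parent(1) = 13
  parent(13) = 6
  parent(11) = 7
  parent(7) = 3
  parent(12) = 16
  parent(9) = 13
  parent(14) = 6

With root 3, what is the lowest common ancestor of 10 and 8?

7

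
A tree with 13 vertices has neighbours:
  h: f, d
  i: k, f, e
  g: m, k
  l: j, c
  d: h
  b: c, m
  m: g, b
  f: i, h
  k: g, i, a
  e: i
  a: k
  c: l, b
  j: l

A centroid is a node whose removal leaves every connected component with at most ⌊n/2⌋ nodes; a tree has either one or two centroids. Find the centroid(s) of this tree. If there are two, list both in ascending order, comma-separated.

k

Delete k: the remaining components have sizes 6, 5, 1. Max 6 ≤ 6, so k is a centroid.
Every other node leaves some component of size > 6, so the centroid is unique.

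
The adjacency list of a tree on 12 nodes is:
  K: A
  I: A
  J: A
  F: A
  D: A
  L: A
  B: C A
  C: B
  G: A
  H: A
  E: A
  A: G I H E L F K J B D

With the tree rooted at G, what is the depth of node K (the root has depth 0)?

2

G → A → K — 2 edges.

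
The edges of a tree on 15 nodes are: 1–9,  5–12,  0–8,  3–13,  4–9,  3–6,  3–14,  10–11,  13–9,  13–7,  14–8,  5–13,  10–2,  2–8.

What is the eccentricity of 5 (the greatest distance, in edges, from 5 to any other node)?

Distances from 5 peak at 7, attained at 11.
5–13–3–14–8–2–10–11

7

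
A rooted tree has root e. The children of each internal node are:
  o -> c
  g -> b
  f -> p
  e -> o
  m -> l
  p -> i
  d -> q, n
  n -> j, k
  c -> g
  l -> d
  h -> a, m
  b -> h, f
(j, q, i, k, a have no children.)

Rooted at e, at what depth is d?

Climbing from d to the root: d–l–m–h–b–g–c–o–e. That's 8 steps.

8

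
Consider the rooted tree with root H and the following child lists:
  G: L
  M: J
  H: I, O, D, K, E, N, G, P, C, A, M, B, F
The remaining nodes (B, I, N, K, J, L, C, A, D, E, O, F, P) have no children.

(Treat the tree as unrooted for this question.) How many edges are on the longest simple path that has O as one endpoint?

3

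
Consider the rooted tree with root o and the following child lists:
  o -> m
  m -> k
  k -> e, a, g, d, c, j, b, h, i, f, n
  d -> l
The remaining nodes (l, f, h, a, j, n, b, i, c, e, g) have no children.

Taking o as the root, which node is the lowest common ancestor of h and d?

Path h→root: h k m o; path d→root: d k m o.
First common node: k.

k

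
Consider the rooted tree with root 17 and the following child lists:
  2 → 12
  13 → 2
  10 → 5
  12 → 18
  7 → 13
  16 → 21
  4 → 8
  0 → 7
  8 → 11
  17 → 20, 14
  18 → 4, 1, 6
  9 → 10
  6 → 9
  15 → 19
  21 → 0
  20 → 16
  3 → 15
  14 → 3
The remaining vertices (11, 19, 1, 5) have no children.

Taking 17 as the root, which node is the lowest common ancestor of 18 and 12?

12

Ancestors of 18 (toward the root): 18, 12, 2, 13, 7, 0, 21, 16, 20, 17.
Ancestors of 12: 12, 2, 13, 7, 0, 21, 16, 20, 17.
The deepest node appearing in both lists is 12.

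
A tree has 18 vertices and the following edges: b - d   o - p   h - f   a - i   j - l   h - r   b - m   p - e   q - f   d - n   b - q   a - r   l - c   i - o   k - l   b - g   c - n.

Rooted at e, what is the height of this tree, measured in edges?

14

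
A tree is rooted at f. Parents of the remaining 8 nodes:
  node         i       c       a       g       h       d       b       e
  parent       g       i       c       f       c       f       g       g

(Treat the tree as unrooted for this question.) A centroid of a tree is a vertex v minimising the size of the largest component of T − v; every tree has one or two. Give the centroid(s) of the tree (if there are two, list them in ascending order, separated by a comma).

g

Delete g: the remaining components have sizes 4, 2, 1, 1. Max 4 ≤ 4, so g is a centroid.
No neighbour of g does as well, so g is the unique centroid.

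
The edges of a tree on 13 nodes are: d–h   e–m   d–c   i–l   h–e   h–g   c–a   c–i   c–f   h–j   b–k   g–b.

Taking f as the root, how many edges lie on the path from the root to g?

Path from f to g: f–c–d–h–g, which has 4 edges.

4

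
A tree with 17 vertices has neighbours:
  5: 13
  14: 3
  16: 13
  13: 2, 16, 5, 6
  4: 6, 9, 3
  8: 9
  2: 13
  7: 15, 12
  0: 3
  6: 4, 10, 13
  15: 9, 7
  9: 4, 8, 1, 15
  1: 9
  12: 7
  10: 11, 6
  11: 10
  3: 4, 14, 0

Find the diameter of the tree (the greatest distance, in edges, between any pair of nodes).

7

Starting from 12, a farthest node is 11 at distance 7.
One longest path: 12 - 7 - 15 - 9 - 4 - 6 - 10 - 11.
So the diameter is 7.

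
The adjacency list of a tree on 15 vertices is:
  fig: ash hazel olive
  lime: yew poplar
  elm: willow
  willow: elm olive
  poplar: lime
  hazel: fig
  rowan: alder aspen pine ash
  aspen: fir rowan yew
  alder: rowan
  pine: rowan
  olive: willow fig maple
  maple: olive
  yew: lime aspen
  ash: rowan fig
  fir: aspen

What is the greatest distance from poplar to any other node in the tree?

9

The node farthest from poplar is elm, via poplar–lime–yew–aspen–rowan–ash–fig–olive–willow–elm — 9 edges.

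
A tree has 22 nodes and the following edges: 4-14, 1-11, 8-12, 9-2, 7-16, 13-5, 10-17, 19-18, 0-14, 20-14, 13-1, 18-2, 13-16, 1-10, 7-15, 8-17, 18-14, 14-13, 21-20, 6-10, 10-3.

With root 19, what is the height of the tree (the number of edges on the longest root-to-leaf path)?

The longest root-to-leaf path is 19 – 18 – 14 – 13 – 1 – 10 – 17 – 8 – 12 (8 edges).

8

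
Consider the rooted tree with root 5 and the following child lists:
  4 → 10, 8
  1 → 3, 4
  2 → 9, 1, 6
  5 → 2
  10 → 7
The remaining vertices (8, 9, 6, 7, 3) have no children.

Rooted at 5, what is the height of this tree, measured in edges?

5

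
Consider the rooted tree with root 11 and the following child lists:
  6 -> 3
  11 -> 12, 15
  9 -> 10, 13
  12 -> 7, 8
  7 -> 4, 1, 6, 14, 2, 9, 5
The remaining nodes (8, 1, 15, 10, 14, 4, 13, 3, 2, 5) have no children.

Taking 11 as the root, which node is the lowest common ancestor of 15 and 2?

Path 15→root: 15 11; path 2→root: 2 7 12 11.
First common node: 11.

11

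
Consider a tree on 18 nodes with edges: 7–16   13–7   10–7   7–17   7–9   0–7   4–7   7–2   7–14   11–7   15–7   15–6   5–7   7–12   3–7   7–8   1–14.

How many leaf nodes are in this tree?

15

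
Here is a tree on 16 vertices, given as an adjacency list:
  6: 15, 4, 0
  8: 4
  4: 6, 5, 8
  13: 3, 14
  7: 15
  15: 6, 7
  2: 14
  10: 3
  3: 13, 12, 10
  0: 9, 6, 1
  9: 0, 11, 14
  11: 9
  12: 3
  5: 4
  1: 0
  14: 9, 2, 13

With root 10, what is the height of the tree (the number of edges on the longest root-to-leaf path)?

5 sits deepest: 10 → 3 → 13 → 14 → 9 → 0 → 6 → 4 → 5 — 8 edges from the root.

8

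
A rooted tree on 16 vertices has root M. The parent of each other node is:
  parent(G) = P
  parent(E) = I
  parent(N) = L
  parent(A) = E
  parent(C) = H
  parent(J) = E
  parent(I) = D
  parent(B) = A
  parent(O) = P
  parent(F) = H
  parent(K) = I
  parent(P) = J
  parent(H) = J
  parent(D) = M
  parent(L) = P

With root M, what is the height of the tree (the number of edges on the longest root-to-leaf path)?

7

A deepest node is N, reached by M – D – I – E – J – P – L – N.
That path has 7 edges, so the height is 7.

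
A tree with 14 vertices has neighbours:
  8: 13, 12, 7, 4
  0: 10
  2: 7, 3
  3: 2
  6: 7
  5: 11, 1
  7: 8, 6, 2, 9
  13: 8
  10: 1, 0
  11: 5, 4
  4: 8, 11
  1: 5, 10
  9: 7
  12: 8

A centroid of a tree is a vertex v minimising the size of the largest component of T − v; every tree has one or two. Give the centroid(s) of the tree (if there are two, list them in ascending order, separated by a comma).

Delete 8: the remaining components have sizes 6, 5, 1, 1. Max 6 ≤ 7, so 8 is a centroid.
No neighbour of 8 does as well, so 8 is the unique centroid.

8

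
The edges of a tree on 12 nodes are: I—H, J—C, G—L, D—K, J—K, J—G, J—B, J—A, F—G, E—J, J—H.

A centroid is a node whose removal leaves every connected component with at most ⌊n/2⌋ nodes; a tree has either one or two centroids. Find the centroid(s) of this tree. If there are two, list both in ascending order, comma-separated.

J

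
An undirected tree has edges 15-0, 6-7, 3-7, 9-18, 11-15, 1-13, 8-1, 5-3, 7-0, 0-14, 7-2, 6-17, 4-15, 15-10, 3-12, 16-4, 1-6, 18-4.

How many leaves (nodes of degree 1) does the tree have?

11

Exactly 11 nodes have a single neighbour: 2, 5, 8, 9, 10, 11, 12, 13, 14, 16, 17.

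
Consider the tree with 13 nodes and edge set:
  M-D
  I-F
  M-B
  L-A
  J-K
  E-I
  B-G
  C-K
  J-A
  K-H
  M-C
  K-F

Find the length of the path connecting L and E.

Walking from L: L - A - J - K - F - I - E. Length 6.

6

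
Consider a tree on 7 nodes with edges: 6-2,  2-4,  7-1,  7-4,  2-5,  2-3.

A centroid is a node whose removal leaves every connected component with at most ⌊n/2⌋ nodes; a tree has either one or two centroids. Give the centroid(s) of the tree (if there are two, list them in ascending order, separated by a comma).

If 2 is removed the pieces have sizes 3, 1, 1, 1, all ≤ ⌊7/2⌋ = 3.
No neighbour of 2 does as well, so 2 is the unique centroid.

2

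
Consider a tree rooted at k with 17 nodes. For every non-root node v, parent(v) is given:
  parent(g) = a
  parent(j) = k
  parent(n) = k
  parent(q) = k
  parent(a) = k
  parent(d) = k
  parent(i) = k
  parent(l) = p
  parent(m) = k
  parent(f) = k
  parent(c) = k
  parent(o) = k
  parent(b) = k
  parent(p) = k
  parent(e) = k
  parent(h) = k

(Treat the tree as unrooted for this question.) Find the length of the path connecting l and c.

3

l – p – k – c: 3 edges.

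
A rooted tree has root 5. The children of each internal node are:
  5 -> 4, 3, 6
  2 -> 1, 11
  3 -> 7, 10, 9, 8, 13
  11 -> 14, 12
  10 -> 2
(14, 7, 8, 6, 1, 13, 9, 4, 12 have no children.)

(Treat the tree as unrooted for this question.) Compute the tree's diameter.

6

Starting from 4, a farthest node is 14 at distance 6.
One longest path: 4 – 5 – 3 – 10 – 2 – 11 – 14.
So the diameter is 6.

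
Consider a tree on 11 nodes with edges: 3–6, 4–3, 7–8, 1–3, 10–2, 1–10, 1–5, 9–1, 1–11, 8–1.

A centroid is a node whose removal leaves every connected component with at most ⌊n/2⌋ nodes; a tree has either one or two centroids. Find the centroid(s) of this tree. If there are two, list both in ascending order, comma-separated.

1

Delete 1: the remaining components have sizes 3, 2, 2, 1, 1, 1. Max 3 ≤ 5, so 1 is a centroid.
No neighbour of 1 does as well, so 1 is the unique centroid.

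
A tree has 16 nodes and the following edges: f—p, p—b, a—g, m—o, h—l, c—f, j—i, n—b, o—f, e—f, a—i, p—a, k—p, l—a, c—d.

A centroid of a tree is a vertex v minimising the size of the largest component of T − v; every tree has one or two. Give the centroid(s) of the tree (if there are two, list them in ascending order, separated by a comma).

Removing p splits the tree into components of sizes 6, 6, 2, 1; the largest is 6 ≤ ⌊16/2⌋ = 8.
Every other node leaves some component of size > 8, so the centroid is unique.

p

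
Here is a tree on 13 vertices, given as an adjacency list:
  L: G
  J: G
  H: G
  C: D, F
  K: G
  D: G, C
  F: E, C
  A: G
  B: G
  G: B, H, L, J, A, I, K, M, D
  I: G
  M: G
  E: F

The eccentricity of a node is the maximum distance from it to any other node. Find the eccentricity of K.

5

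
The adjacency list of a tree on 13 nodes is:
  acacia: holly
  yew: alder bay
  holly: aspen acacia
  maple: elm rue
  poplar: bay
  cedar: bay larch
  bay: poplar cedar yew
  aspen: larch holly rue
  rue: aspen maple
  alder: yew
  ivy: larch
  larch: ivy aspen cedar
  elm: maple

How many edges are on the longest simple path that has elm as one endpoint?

The node farthest from elm is alder, via elm-maple-rue-aspen-larch-cedar-bay-yew-alder — 8 edges.

8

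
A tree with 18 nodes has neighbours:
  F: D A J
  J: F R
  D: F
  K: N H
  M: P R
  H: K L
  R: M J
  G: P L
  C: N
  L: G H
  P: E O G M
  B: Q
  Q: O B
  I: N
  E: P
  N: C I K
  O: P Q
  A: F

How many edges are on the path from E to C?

7

The path is E – P – G – L – H – K – N – C, which has 7 edges.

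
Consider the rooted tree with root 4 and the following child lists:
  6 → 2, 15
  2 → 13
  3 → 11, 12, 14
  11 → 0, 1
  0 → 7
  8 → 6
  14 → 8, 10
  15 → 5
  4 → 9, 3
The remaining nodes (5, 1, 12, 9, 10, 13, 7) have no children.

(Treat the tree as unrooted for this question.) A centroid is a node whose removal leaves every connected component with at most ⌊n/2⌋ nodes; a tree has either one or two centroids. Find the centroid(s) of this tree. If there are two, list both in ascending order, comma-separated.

3, 14

Removing 14 splits the tree into components of sizes 8, 6, 1; the largest is 8 ≤ ⌊16/2⌋ = 8.
3 is adjacent to 14 and is also a centroid (the largest component after removing it is likewise 8).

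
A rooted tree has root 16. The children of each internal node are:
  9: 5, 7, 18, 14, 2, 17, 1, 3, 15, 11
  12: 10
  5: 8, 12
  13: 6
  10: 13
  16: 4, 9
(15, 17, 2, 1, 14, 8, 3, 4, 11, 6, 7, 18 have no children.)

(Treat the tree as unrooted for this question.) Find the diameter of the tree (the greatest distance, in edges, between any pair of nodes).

7

A longest path is 6 - 13 - 10 - 12 - 5 - 9 - 16 - 4, with 7 edges.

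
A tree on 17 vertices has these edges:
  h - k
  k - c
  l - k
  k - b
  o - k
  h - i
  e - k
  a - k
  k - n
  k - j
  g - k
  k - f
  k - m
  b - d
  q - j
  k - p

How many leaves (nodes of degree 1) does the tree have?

13

Degree-1 nodes: a, c, d, e, f, g, i, l, m, n, o, p, q — 13 of them.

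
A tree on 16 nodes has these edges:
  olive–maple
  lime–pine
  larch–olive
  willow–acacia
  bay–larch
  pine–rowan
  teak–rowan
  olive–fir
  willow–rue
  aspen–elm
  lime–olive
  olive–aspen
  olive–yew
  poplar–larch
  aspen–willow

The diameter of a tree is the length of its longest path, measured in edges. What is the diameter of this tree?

7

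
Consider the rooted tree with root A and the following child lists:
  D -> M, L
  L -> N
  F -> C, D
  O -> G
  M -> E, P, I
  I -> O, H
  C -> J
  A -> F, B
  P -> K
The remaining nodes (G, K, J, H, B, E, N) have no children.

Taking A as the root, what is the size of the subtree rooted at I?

4

I's subtree: {I, O, H, G}, size 4.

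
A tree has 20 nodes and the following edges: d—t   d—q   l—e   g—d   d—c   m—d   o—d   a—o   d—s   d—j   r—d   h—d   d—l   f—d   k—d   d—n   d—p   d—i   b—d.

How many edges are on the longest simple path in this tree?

4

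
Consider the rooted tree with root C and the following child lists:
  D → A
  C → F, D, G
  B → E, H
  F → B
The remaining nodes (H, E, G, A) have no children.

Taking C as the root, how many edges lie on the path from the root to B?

2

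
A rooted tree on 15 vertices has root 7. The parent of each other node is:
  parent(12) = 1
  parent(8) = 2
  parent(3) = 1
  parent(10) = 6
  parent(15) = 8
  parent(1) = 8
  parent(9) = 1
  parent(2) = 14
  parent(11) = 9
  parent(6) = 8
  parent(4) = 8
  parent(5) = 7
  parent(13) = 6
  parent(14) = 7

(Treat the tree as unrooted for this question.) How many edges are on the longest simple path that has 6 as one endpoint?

5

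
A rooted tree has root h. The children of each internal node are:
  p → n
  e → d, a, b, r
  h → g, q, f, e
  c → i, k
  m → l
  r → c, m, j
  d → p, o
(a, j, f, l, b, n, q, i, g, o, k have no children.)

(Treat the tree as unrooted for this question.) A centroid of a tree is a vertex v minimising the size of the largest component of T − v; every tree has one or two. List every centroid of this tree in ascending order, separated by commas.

e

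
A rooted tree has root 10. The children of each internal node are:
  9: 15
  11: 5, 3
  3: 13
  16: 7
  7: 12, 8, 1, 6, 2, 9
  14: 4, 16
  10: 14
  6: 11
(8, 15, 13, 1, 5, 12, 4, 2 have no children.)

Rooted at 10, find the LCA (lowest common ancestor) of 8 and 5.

8's ancestor chain is 8, 7, 16, 14, 10 and 5's is 5, 11, 6, 7, 16, 14, 10; they first meet at 7.

7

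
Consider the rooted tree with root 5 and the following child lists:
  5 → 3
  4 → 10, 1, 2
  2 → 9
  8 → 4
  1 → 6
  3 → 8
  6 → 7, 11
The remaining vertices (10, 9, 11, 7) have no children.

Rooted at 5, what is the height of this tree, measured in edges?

7 sits deepest: 5 – 3 – 8 – 4 – 1 – 6 – 7 — 6 edges from the root.

6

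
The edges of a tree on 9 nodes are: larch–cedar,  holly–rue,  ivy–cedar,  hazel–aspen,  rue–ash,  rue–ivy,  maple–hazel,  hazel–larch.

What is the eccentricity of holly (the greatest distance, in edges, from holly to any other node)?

Distances from holly peak at 6, attained at aspen (maple also at distance 6).
holly-rue-ivy-cedar-larch-hazel-aspen

6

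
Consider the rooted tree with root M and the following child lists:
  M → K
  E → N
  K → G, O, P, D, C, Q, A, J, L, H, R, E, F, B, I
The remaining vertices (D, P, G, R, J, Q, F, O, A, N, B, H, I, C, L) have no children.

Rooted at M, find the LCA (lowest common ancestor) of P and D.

K

P's ancestor chain is P, K, M and D's is D, K, M; they first meet at K.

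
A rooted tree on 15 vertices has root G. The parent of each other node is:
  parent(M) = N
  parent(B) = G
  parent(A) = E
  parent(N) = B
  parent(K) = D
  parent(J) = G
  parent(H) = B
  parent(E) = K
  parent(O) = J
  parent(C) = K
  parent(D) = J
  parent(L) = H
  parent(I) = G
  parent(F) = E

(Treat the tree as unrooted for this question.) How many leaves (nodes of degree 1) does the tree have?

Exactly 7 nodes have a single neighbour: A, C, F, I, L, M, O.

7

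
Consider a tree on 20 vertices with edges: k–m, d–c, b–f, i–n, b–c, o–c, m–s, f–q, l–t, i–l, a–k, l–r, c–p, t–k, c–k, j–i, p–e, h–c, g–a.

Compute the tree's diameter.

BFS from q reaches j last, at distance 8; BFS from j confirms no node is farther.
Path: q – f – b – c – k – t – l – i – j.

8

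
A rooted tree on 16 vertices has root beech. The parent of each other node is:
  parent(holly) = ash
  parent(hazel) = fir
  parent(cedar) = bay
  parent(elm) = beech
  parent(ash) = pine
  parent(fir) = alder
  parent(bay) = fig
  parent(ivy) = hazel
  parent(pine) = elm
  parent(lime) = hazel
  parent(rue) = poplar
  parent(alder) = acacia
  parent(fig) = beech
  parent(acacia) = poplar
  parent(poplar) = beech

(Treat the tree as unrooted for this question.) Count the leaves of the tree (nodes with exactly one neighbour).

5

Degree-1 nodes: cedar, holly, ivy, lime, rue — 5 of them.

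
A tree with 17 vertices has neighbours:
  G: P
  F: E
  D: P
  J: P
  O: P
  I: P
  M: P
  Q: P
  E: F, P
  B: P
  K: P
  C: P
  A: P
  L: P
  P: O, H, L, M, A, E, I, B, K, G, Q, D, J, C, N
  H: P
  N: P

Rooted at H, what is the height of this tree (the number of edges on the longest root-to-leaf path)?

3

The longest root-to-leaf path is H – P – E – F (3 edges).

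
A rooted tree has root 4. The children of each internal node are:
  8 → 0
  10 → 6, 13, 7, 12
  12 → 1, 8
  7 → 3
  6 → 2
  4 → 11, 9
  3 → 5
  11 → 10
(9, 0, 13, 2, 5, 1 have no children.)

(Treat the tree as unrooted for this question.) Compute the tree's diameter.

Starting from 5, a farthest node is 0 at distance 6.
One longest path: 5–3–7–10–12–8–0.
So the diameter is 6.

6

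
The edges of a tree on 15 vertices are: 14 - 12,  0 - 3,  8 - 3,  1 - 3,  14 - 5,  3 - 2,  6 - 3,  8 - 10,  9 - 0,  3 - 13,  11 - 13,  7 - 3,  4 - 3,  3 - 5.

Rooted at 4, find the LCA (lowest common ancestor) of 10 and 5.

3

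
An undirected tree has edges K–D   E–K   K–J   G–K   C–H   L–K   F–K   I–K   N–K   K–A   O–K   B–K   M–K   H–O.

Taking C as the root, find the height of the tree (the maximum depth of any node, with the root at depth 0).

The longest root-to-leaf path is C → H → O → K → F (4 edges).

4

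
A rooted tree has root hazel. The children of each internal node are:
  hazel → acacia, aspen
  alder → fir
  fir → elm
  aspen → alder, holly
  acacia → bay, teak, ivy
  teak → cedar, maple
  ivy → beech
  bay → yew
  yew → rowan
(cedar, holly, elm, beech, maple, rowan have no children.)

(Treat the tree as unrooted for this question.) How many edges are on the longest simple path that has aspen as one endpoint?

5

The node farthest from aspen is rowan, via aspen – hazel – acacia – bay – yew – rowan — 5 edges.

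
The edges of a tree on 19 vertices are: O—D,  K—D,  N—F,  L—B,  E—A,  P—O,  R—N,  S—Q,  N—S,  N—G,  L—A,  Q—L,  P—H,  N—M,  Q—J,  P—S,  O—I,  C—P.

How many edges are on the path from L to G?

4

The path is L – Q – S – N – G, which has 4 edges.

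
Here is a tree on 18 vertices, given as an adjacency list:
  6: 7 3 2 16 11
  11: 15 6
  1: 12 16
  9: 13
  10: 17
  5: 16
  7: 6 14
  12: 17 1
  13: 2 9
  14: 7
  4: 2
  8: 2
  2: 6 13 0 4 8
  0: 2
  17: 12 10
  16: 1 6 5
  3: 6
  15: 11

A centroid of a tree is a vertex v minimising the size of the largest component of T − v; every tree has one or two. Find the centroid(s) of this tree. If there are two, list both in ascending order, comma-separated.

If 6 is removed the pieces have sizes 6, 6, 2, 2, 1, all ≤ ⌊18/2⌋ = 9.
No neighbour of 6 does as well, so 6 is the unique centroid.

6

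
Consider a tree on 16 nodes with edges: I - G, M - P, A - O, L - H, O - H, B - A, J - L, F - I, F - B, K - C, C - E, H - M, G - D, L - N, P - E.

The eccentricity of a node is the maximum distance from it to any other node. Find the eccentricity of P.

The node farthest from P is D, via P–M–H–O–A–B–F–I–G–D — 9 edges.

9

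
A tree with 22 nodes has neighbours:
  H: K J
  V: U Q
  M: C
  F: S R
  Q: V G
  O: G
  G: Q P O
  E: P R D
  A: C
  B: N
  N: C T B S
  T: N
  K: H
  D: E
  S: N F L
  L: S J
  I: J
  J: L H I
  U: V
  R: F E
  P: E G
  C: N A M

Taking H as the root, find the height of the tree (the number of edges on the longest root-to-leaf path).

11

A deepest node is U, reached by H–J–L–S–F–R–E–P–G–Q–V–U.
That path has 11 edges, so the height is 11.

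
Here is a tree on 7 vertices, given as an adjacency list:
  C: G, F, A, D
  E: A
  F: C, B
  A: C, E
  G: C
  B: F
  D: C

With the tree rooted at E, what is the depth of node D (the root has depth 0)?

Path from E to D: E → A → C → D, which has 3 edges.

3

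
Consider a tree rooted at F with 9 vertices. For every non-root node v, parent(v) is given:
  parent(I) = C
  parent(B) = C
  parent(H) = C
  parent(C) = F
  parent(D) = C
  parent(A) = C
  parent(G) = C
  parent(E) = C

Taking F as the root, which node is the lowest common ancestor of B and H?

C

B's ancestor chain is B, C, F and H's is H, C, F; they first meet at C.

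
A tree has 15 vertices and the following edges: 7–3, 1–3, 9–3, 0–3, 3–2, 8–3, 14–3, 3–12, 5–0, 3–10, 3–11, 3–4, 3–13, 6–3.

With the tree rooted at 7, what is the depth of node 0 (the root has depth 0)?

Climbing from 0 to the root: 0 → 3 → 7. That's 2 steps.

2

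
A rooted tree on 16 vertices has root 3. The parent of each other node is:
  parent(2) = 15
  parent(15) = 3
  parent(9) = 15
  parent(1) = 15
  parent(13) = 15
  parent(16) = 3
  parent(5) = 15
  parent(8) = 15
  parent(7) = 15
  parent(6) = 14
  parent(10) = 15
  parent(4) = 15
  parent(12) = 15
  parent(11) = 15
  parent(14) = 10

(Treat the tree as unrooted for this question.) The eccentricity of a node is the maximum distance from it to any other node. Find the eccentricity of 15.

The node farthest from 15 is 6, via 15–10–14–6 — 3 edges.

3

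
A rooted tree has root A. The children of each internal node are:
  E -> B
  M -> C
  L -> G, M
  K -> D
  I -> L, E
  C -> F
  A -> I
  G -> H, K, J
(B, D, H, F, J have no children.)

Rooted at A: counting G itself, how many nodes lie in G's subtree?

5

The subtree rooted at G contains: G, H, K, J, D — 5 nodes.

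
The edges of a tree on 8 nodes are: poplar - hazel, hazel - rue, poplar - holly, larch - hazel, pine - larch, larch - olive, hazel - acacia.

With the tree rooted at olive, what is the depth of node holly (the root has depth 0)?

4

Path from olive to holly: olive–larch–hazel–poplar–holly, which has 4 edges.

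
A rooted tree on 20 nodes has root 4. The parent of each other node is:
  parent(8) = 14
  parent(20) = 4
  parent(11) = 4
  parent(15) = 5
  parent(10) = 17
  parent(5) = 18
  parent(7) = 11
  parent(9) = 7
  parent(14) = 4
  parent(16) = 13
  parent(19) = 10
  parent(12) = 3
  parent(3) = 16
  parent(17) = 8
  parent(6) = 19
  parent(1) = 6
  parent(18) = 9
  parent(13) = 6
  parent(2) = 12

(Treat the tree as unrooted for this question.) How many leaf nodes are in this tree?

4

The leaves are 1, 2, 15, 20.
That is 4 leaves.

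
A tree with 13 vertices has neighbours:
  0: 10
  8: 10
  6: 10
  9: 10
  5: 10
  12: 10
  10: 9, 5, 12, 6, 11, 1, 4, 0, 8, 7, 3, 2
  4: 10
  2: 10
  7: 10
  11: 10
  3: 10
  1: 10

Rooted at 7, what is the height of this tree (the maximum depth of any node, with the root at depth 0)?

2

The longest root-to-leaf path is 7 – 10 – 3 (2 edges).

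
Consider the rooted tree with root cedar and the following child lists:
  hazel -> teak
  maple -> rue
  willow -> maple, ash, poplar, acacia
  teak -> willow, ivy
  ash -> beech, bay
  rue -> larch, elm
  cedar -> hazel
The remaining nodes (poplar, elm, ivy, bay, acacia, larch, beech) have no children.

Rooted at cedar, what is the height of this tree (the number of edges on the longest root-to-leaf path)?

6

larch sits deepest: cedar–hazel–teak–willow–maple–rue–larch — 6 edges from the root.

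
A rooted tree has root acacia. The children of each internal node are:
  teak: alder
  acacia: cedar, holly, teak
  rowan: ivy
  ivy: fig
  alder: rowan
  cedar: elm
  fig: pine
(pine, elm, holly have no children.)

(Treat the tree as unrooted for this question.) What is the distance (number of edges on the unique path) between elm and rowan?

The path is elm–cedar–acacia–teak–alder–rowan, which has 5 edges.

5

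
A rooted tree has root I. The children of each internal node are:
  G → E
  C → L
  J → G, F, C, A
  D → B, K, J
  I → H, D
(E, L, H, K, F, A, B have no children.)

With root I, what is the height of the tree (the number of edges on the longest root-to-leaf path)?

The longest root-to-leaf path is I-D-J-C-L (4 edges).

4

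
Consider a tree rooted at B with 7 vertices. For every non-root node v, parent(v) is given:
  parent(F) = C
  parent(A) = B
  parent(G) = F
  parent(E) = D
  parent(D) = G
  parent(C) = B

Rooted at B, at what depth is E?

B–C–F–G–D–E — 5 edges.

5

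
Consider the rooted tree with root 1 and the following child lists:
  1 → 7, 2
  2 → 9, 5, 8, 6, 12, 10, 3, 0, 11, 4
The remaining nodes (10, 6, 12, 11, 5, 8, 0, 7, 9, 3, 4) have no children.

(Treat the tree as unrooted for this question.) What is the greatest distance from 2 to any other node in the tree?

The node farthest from 2 is 7, via 2 – 1 – 7 — 2 edges.

2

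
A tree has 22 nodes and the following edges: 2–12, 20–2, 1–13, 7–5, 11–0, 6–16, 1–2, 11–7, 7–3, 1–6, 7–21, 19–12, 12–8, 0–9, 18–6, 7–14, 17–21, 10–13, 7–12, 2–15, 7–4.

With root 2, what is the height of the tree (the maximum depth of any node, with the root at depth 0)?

5

9 sits deepest: 2 – 12 – 7 – 11 – 0 – 9 — 5 edges from the root.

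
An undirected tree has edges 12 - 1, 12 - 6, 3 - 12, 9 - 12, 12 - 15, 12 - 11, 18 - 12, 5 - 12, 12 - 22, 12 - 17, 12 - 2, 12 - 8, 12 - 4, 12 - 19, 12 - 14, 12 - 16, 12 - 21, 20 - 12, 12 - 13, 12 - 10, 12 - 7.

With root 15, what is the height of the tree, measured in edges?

2

The longest root-to-leaf path is 15-12-8 (2 edges).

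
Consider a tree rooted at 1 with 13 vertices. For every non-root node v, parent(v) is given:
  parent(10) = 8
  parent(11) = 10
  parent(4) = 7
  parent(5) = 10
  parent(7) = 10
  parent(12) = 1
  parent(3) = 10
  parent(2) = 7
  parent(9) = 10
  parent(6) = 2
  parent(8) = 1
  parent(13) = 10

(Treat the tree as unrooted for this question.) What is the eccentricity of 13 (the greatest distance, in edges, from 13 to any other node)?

4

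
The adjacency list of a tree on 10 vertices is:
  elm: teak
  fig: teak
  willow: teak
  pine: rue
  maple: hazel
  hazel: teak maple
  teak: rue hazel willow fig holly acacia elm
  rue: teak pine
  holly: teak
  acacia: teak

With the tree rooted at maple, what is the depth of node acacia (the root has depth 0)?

3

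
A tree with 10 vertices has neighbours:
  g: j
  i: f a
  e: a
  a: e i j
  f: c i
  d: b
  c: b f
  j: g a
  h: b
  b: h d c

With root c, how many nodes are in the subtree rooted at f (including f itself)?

6

f's subtree: {f, i, a, j, e, g}, size 6.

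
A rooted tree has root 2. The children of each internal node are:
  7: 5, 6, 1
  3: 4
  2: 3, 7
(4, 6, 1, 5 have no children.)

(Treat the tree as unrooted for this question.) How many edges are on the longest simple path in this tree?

4

BFS from 4 reaches 6 last, at distance 4; BFS from 6 confirms no node is farther.
Path: 4 – 3 – 2 – 7 – 6.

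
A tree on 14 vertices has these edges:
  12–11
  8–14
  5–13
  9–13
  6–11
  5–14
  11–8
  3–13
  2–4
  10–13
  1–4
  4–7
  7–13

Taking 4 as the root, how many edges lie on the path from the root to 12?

7

Path from 4 to 12: 4 → 7 → 13 → 5 → 14 → 8 → 11 → 12, which has 7 edges.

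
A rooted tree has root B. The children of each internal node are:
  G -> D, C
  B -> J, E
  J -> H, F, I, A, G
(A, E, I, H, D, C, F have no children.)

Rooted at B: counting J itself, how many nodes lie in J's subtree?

8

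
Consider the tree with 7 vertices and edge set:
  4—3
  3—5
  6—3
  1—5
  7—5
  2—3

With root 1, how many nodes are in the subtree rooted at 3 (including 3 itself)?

Descendants of 3 (including itself): 3, 2, 4, 6. That's 4.

4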